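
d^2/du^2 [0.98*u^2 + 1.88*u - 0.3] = 1.96000000000000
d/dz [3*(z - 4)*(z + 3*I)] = 6*z - 12 + 9*I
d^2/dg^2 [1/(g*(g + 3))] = 2*(g^2 + g*(g + 3) + (g + 3)^2)/(g^3*(g + 3)^3)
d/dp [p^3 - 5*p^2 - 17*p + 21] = 3*p^2 - 10*p - 17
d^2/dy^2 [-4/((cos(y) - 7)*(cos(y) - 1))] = 8*(2*sin(y)^4 - 19*sin(y)^2 + 43*cos(y) - 3*cos(3*y) - 40)/((cos(y) - 7)^3*(cos(y) - 1)^3)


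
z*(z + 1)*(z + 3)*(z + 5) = z^4 + 9*z^3 + 23*z^2 + 15*z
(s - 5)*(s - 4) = s^2 - 9*s + 20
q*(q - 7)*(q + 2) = q^3 - 5*q^2 - 14*q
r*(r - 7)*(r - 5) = r^3 - 12*r^2 + 35*r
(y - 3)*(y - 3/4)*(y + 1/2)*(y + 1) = y^4 - 9*y^3/4 - 23*y^2/8 + 3*y/2 + 9/8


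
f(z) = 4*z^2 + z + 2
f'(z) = 8*z + 1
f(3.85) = 65.14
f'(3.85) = 31.80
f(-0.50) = 2.50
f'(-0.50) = -3.00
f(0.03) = 2.03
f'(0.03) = 1.24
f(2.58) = 31.21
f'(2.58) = 21.64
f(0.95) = 6.56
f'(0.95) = 8.60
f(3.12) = 44.06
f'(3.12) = 25.96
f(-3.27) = 41.50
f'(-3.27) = -25.16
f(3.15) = 44.84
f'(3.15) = 26.20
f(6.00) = 152.00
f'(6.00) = 49.00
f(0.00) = 2.00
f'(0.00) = 1.00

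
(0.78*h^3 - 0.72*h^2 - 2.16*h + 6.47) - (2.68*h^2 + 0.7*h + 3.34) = 0.78*h^3 - 3.4*h^2 - 2.86*h + 3.13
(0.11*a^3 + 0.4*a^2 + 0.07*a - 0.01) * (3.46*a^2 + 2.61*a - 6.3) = 0.3806*a^5 + 1.6711*a^4 + 0.5932*a^3 - 2.3719*a^2 - 0.4671*a + 0.063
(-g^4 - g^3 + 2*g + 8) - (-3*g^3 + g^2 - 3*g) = -g^4 + 2*g^3 - g^2 + 5*g + 8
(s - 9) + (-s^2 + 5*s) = -s^2 + 6*s - 9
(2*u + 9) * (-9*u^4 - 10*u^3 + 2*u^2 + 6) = -18*u^5 - 101*u^4 - 86*u^3 + 18*u^2 + 12*u + 54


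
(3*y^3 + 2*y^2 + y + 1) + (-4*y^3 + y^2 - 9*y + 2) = -y^3 + 3*y^2 - 8*y + 3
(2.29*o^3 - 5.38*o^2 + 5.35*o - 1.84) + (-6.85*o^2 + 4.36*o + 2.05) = 2.29*o^3 - 12.23*o^2 + 9.71*o + 0.21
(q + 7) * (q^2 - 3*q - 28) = q^3 + 4*q^2 - 49*q - 196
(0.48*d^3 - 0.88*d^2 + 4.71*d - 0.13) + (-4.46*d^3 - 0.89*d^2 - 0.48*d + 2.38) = -3.98*d^3 - 1.77*d^2 + 4.23*d + 2.25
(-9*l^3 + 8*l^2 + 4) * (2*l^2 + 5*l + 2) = -18*l^5 - 29*l^4 + 22*l^3 + 24*l^2 + 20*l + 8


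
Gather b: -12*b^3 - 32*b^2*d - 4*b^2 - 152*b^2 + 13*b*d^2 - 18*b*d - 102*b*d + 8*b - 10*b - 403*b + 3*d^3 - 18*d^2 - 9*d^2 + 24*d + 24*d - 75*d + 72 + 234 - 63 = -12*b^3 + b^2*(-32*d - 156) + b*(13*d^2 - 120*d - 405) + 3*d^3 - 27*d^2 - 27*d + 243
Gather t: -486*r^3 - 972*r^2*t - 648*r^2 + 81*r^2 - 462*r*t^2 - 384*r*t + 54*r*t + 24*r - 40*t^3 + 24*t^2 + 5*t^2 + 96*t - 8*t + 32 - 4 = -486*r^3 - 567*r^2 + 24*r - 40*t^3 + t^2*(29 - 462*r) + t*(-972*r^2 - 330*r + 88) + 28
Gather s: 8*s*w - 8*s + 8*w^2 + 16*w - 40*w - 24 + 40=s*(8*w - 8) + 8*w^2 - 24*w + 16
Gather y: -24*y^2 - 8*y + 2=-24*y^2 - 8*y + 2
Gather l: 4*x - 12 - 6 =4*x - 18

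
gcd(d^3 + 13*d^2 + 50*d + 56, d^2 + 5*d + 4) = d + 4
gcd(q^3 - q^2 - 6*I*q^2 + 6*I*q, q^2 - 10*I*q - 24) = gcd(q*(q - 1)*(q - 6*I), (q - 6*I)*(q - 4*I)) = q - 6*I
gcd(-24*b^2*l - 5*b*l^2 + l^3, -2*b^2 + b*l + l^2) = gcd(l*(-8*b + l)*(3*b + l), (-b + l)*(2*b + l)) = 1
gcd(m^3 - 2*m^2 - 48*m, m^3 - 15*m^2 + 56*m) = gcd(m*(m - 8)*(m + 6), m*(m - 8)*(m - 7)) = m^2 - 8*m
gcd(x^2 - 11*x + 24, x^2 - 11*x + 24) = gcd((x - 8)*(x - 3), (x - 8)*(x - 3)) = x^2 - 11*x + 24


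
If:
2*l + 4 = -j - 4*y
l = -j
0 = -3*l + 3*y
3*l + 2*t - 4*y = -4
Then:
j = 4/5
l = -4/5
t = -12/5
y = -4/5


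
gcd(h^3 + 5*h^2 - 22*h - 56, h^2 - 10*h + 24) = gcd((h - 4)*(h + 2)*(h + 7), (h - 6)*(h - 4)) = h - 4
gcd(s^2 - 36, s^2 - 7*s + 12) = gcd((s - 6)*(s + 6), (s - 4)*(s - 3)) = 1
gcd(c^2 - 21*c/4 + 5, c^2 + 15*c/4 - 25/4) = c - 5/4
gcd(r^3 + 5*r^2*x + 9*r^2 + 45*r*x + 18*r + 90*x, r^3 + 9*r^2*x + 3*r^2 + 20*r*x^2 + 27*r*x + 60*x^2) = r^2 + 5*r*x + 3*r + 15*x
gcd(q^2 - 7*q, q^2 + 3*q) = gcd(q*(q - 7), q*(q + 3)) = q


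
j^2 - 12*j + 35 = (j - 7)*(j - 5)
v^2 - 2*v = v*(v - 2)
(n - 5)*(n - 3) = n^2 - 8*n + 15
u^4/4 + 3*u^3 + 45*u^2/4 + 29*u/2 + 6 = (u/4 + 1)*(u + 1)^2*(u + 6)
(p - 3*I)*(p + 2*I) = p^2 - I*p + 6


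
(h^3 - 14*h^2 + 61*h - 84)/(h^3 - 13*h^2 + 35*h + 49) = (h^2 - 7*h + 12)/(h^2 - 6*h - 7)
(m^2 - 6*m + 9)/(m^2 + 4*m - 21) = (m - 3)/(m + 7)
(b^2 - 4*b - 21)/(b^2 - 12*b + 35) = (b + 3)/(b - 5)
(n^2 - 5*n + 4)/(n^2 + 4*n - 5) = (n - 4)/(n + 5)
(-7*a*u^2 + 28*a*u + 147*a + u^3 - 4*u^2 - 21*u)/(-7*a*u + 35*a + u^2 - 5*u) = (u^2 - 4*u - 21)/(u - 5)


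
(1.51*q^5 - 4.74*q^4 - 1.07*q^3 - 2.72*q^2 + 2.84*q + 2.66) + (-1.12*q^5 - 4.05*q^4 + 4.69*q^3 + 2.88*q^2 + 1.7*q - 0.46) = 0.39*q^5 - 8.79*q^4 + 3.62*q^3 + 0.16*q^2 + 4.54*q + 2.2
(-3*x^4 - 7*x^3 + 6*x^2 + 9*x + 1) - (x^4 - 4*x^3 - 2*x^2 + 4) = -4*x^4 - 3*x^3 + 8*x^2 + 9*x - 3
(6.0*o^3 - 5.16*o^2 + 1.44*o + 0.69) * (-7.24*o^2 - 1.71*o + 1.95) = -43.44*o^5 + 27.0984*o^4 + 10.098*o^3 - 17.52*o^2 + 1.6281*o + 1.3455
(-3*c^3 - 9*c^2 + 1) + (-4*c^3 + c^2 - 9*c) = -7*c^3 - 8*c^2 - 9*c + 1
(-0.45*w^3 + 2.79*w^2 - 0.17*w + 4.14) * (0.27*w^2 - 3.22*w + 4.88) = -0.1215*w^5 + 2.2023*w^4 - 11.2257*w^3 + 15.2804*w^2 - 14.1604*w + 20.2032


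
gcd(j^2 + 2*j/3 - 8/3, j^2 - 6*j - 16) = j + 2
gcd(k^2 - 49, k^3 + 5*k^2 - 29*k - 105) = k + 7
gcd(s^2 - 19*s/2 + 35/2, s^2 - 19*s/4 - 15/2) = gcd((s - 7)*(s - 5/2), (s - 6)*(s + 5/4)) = 1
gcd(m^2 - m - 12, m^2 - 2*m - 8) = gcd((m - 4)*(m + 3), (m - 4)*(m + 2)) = m - 4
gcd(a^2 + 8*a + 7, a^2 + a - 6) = 1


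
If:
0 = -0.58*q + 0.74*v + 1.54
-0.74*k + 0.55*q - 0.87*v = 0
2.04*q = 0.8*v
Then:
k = 2.66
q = -1.18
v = -3.00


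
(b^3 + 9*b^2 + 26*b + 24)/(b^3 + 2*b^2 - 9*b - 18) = (b + 4)/(b - 3)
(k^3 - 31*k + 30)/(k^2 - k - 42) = (k^2 - 6*k + 5)/(k - 7)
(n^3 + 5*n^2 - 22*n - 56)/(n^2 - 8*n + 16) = (n^2 + 9*n + 14)/(n - 4)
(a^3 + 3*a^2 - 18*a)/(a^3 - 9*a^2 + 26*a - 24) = a*(a + 6)/(a^2 - 6*a + 8)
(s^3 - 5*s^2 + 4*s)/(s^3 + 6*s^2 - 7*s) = (s - 4)/(s + 7)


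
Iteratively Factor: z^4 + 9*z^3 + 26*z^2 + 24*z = (z)*(z^3 + 9*z^2 + 26*z + 24) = z*(z + 3)*(z^2 + 6*z + 8) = z*(z + 2)*(z + 3)*(z + 4)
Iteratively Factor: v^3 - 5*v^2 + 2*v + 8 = (v - 2)*(v^2 - 3*v - 4) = (v - 4)*(v - 2)*(v + 1)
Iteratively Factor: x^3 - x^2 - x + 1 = (x - 1)*(x^2 - 1) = (x - 1)^2*(x + 1)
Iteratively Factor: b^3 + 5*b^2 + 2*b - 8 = (b - 1)*(b^2 + 6*b + 8) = (b - 1)*(b + 2)*(b + 4)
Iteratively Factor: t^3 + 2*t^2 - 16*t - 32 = (t + 4)*(t^2 - 2*t - 8) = (t + 2)*(t + 4)*(t - 4)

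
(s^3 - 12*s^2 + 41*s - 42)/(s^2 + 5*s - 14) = (s^2 - 10*s + 21)/(s + 7)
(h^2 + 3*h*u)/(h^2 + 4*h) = (h + 3*u)/(h + 4)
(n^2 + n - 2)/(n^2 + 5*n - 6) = (n + 2)/(n + 6)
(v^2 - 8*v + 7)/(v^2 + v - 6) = (v^2 - 8*v + 7)/(v^2 + v - 6)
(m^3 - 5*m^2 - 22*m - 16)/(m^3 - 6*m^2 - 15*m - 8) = (m + 2)/(m + 1)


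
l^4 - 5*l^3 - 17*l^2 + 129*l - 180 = (l - 4)*(l - 3)^2*(l + 5)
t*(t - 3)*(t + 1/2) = t^3 - 5*t^2/2 - 3*t/2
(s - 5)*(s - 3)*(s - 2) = s^3 - 10*s^2 + 31*s - 30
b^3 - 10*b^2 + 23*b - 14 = (b - 7)*(b - 2)*(b - 1)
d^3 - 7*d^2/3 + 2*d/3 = d*(d - 2)*(d - 1/3)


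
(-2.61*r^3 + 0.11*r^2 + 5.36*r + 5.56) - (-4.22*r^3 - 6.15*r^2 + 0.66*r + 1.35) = 1.61*r^3 + 6.26*r^2 + 4.7*r + 4.21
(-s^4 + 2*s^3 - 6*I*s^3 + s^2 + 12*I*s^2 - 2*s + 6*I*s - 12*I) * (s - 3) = -s^5 + 5*s^4 - 6*I*s^4 - 5*s^3 + 30*I*s^3 - 5*s^2 - 30*I*s^2 + 6*s - 30*I*s + 36*I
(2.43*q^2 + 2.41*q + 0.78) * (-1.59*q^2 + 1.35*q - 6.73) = -3.8637*q^4 - 0.5514*q^3 - 14.3406*q^2 - 15.1663*q - 5.2494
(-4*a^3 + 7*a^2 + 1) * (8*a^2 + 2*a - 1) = -32*a^5 + 48*a^4 + 18*a^3 + a^2 + 2*a - 1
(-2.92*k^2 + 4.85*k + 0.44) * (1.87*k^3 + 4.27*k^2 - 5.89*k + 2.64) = -5.4604*k^5 - 3.3989*k^4 + 38.7311*k^3 - 34.3965*k^2 + 10.2124*k + 1.1616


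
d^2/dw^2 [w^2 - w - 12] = 2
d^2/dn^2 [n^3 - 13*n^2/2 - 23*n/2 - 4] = 6*n - 13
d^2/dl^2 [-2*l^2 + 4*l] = -4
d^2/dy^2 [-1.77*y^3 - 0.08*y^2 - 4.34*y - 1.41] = -10.62*y - 0.16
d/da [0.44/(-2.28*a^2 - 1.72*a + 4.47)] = (2.0064*a + 0.7568)/(2.28*a^2 + 1.72*a - 4.47)^2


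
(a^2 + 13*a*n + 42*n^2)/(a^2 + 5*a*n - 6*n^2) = (a + 7*n)/(a - n)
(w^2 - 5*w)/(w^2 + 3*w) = (w - 5)/(w + 3)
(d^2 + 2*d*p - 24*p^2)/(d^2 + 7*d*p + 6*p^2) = (d - 4*p)/(d + p)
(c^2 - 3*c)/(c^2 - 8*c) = (c - 3)/(c - 8)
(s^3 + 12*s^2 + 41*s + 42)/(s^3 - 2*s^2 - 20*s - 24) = (s^2 + 10*s + 21)/(s^2 - 4*s - 12)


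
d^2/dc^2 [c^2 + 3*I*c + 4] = 2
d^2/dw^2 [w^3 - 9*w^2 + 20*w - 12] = 6*w - 18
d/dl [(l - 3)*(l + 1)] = 2*l - 2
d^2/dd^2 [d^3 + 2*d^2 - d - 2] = 6*d + 4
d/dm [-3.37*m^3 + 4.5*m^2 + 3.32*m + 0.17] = -10.11*m^2 + 9.0*m + 3.32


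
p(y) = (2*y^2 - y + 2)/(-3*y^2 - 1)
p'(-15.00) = 0.00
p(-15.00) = -0.69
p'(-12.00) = 0.00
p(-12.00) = -0.70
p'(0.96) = 0.42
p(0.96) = -0.77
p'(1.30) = 0.17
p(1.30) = -0.67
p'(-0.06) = 0.50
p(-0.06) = -2.05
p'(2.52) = 0.01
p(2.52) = -0.61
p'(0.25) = 1.99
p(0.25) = -1.58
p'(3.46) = -0.01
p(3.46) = -0.61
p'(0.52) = 1.33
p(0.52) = -1.12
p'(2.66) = 0.00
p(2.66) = -0.61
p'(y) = 6*y*(2*y^2 - y + 2)/(-3*y^2 - 1)^2 + (4*y - 1)/(-3*y^2 - 1)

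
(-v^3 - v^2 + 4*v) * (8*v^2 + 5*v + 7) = -8*v^5 - 13*v^4 + 20*v^3 + 13*v^2 + 28*v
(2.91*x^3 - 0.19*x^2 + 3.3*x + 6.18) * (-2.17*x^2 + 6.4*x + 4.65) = -6.3147*x^5 + 19.0363*x^4 + 5.1545*x^3 + 6.8259*x^2 + 54.897*x + 28.737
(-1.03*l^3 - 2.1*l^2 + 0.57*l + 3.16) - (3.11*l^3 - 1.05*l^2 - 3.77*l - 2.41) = -4.14*l^3 - 1.05*l^2 + 4.34*l + 5.57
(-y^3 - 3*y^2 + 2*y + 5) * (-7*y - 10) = 7*y^4 + 31*y^3 + 16*y^2 - 55*y - 50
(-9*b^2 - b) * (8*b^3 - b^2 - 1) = -72*b^5 + b^4 + b^3 + 9*b^2 + b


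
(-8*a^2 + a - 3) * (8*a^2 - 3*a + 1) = -64*a^4 + 32*a^3 - 35*a^2 + 10*a - 3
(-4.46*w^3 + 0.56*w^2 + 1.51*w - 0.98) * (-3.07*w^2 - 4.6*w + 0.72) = 13.6922*w^5 + 18.7968*w^4 - 10.4229*w^3 - 3.5342*w^2 + 5.5952*w - 0.7056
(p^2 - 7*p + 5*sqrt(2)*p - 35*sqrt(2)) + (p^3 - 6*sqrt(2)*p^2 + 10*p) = p^3 - 6*sqrt(2)*p^2 + p^2 + 3*p + 5*sqrt(2)*p - 35*sqrt(2)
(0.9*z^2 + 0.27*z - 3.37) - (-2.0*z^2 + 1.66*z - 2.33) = 2.9*z^2 - 1.39*z - 1.04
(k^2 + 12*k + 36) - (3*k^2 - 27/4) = -2*k^2 + 12*k + 171/4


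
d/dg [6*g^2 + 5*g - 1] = 12*g + 5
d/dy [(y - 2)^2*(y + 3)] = (y - 2)*(3*y + 4)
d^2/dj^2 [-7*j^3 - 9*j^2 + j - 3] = -42*j - 18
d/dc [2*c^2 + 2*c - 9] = 4*c + 2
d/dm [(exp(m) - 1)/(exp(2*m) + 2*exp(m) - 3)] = -exp(m)/(exp(2*m) + 6*exp(m) + 9)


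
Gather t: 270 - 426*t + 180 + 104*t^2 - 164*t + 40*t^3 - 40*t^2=40*t^3 + 64*t^2 - 590*t + 450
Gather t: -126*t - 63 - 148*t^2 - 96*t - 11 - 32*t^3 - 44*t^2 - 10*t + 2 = -32*t^3 - 192*t^2 - 232*t - 72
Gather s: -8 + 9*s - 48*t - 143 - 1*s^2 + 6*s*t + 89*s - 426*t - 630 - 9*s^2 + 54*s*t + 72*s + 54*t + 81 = -10*s^2 + s*(60*t + 170) - 420*t - 700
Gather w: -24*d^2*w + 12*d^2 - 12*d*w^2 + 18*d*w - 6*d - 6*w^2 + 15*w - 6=12*d^2 - 6*d + w^2*(-12*d - 6) + w*(-24*d^2 + 18*d + 15) - 6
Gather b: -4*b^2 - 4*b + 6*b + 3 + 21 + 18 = -4*b^2 + 2*b + 42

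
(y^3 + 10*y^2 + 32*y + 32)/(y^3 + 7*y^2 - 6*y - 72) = (y^2 + 6*y + 8)/(y^2 + 3*y - 18)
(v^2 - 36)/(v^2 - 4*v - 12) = (v + 6)/(v + 2)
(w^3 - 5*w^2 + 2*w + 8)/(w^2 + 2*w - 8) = (w^2 - 3*w - 4)/(w + 4)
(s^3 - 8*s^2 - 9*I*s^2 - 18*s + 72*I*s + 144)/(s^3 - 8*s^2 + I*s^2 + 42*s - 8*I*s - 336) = (s - 3*I)/(s + 7*I)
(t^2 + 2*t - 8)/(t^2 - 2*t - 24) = (t - 2)/(t - 6)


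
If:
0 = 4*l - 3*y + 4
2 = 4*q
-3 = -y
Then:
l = 5/4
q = 1/2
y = 3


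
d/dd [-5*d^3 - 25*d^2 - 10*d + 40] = -15*d^2 - 50*d - 10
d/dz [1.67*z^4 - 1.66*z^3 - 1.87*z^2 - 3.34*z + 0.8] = 6.68*z^3 - 4.98*z^2 - 3.74*z - 3.34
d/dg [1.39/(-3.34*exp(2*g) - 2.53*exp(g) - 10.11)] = (9.2852*exp(g) + 3.5167)*exp(g)/(3.34*exp(2*g) + 2.53*exp(g) + 10.11)^2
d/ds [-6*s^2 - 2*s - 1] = -12*s - 2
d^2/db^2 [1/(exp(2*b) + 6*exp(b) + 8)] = 2*(4*(exp(b) + 3)^2*exp(b) - (2*exp(b) + 3)*(exp(2*b) + 6*exp(b) + 8))*exp(b)/(exp(2*b) + 6*exp(b) + 8)^3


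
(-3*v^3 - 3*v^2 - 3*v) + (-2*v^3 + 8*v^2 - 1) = -5*v^3 + 5*v^2 - 3*v - 1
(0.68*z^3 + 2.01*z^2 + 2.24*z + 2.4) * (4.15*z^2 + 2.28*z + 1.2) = 2.822*z^5 + 9.8919*z^4 + 14.6948*z^3 + 17.4792*z^2 + 8.16*z + 2.88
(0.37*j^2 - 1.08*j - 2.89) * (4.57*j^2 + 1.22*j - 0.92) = 1.6909*j^4 - 4.4842*j^3 - 14.8653*j^2 - 2.5322*j + 2.6588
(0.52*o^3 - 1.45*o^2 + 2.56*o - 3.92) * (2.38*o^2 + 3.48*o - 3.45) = 1.2376*o^5 - 1.6414*o^4 - 0.747200000000001*o^3 + 4.5817*o^2 - 22.4736*o + 13.524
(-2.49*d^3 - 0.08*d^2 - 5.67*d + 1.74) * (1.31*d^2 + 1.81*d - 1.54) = -3.2619*d^5 - 4.6117*d^4 - 3.7379*d^3 - 7.8601*d^2 + 11.8812*d - 2.6796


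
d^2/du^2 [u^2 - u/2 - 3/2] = 2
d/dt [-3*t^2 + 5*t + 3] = 5 - 6*t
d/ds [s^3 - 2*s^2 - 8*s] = 3*s^2 - 4*s - 8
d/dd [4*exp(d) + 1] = 4*exp(d)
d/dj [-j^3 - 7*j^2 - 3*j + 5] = -3*j^2 - 14*j - 3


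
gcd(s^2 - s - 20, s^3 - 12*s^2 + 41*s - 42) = 1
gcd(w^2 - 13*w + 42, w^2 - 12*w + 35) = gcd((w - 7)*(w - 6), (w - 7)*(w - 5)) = w - 7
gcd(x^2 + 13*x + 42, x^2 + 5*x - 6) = x + 6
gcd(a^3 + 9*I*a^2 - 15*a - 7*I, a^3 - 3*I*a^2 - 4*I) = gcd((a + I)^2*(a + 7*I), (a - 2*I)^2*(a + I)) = a + I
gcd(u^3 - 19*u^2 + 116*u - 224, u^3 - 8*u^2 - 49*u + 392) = u^2 - 15*u + 56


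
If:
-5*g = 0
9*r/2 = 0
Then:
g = 0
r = 0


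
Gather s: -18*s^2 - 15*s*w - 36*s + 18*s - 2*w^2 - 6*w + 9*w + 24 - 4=-18*s^2 + s*(-15*w - 18) - 2*w^2 + 3*w + 20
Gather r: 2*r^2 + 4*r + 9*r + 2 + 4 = 2*r^2 + 13*r + 6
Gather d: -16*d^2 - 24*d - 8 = -16*d^2 - 24*d - 8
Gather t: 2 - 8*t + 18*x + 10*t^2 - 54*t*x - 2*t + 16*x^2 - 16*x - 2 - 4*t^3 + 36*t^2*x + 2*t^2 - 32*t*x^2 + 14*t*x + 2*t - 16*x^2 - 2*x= -4*t^3 + t^2*(36*x + 12) + t*(-32*x^2 - 40*x - 8)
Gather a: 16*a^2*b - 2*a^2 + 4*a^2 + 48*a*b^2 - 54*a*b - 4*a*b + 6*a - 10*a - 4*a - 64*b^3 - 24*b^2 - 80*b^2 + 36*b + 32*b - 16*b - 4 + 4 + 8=a^2*(16*b + 2) + a*(48*b^2 - 58*b - 8) - 64*b^3 - 104*b^2 + 52*b + 8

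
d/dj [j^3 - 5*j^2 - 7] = j*(3*j - 10)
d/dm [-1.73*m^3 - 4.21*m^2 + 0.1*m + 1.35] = -5.19*m^2 - 8.42*m + 0.1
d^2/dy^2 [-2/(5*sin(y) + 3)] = 10*(5*sin(y)^2 - 3*sin(y) - 10)/(5*sin(y) + 3)^3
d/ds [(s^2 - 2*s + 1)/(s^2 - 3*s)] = (-s^2 - 2*s + 3)/(s^2*(s^2 - 6*s + 9))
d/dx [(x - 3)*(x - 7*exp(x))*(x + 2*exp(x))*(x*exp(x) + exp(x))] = (x^4 - 10*x^3*exp(x) + 2*x^3 - 42*x^2*exp(2*x) + 5*x^2*exp(x) - 9*x^2 + 56*x*exp(2*x) + 50*x*exp(x) - 6*x + 154*exp(2*x) + 15*exp(x))*exp(x)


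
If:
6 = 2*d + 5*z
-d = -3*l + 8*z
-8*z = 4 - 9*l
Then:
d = 76/17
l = -4/51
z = -10/17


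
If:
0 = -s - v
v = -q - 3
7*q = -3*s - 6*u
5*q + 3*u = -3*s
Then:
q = -3/2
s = 3/2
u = 1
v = -3/2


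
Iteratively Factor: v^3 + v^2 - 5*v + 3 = (v - 1)*(v^2 + 2*v - 3) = (v - 1)^2*(v + 3)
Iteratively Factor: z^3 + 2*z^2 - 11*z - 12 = (z - 3)*(z^2 + 5*z + 4) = (z - 3)*(z + 1)*(z + 4)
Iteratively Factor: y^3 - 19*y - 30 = (y + 3)*(y^2 - 3*y - 10) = (y - 5)*(y + 3)*(y + 2)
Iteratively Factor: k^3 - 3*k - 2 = (k + 1)*(k^2 - k - 2) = (k + 1)^2*(k - 2)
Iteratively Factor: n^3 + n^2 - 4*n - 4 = (n + 2)*(n^2 - n - 2) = (n - 2)*(n + 2)*(n + 1)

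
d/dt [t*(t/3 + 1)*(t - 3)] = t^2 - 3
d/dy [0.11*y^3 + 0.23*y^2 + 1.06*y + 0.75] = 0.33*y^2 + 0.46*y + 1.06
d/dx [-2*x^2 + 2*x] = 2 - 4*x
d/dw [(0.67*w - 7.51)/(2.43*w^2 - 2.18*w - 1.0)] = (-1.6281*w^2 + 36.4986*w - 17.0418)/(5.9049*w^4 - 10.5948*w^3 - 0.1076*w^2 + 4.36*w + 1.0)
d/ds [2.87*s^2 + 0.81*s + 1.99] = 5.74*s + 0.81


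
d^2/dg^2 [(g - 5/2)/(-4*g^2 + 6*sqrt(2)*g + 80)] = ((2*g - 5)*(4*g - 3*sqrt(2))^2/2 + (6*g - 5 - 3*sqrt(2))*(-2*g^2 + 3*sqrt(2)*g + 40))/(-2*g^2 + 3*sqrt(2)*g + 40)^3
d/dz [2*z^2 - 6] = 4*z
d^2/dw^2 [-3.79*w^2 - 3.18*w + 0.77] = -7.58000000000000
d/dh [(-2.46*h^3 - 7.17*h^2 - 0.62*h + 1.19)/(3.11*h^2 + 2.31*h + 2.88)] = (-7.6506*h^4 - 11.3652*h^3 - 35.8889*h^2 - 48.701*h - 4.5345)/(9.6721*h^4 + 14.3682*h^3 + 23.2497*h^2 + 13.3056*h + 8.2944)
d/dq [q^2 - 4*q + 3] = 2*q - 4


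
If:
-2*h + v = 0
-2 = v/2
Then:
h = -2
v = -4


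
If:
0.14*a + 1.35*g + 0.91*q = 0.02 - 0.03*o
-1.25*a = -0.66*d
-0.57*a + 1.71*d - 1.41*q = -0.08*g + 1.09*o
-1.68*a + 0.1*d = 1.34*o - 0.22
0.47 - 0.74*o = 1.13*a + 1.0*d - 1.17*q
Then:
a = -0.23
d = -0.44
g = 0.52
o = 0.42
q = -0.73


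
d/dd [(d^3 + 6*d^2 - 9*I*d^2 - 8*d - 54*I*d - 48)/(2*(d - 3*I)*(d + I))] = (d^4 - 4*I*d^3 + d^2*(-1 + 42*I) + d*(132 - 54*I) - 24 - 258*I)/(2*d^4 - 8*I*d^3 + 4*d^2 - 24*I*d + 18)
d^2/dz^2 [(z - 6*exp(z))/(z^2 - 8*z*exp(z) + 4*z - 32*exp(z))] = 2*(4*(z - 6*exp(z))*(4*z*exp(z) - z + 20*exp(z) - 2)^2 + ((z - 6*exp(z))*(4*z*exp(z) + 24*exp(z) - 1) - 2*(6*exp(z) - 1)*(4*z*exp(z) - z + 20*exp(z) - 2))*(z^2 - 8*z*exp(z) + 4*z - 32*exp(z)) - 3*(z^2 - 8*z*exp(z) + 4*z - 32*exp(z))^2*exp(z))/(z^2 - 8*z*exp(z) + 4*z - 32*exp(z))^3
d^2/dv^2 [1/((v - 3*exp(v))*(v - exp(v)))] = (2*(1 - exp(v))^2*(v - 3*exp(v))^2 - 2*(1 - exp(v))*(v - 3*exp(v))*(v - exp(v))*(3*exp(v) - 1) + (v - 3*exp(v))^2*(v - exp(v))*exp(v) + 3*(v - 3*exp(v))*(v - exp(v))^2*exp(v) + 2*(v - exp(v))^2*(3*exp(v) - 1)^2)/((v - 3*exp(v))^3*(v - exp(v))^3)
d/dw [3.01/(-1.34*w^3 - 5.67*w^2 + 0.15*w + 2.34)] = (12.1002*w^2 + 34.1334*w - 0.4515)/(1.34*w^3 + 5.67*w^2 - 0.15*w - 2.34)^2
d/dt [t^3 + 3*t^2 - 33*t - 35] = 3*t^2 + 6*t - 33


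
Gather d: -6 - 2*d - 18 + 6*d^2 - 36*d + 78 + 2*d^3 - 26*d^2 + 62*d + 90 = 2*d^3 - 20*d^2 + 24*d + 144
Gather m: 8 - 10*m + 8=16 - 10*m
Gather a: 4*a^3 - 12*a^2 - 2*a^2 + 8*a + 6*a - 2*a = 4*a^3 - 14*a^2 + 12*a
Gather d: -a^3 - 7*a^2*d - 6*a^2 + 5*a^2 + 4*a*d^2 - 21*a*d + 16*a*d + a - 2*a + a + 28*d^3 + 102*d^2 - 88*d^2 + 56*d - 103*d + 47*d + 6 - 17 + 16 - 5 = -a^3 - a^2 + 28*d^3 + d^2*(4*a + 14) + d*(-7*a^2 - 5*a)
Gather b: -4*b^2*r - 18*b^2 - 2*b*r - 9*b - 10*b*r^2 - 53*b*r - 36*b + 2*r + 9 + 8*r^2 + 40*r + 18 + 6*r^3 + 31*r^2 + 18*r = b^2*(-4*r - 18) + b*(-10*r^2 - 55*r - 45) + 6*r^3 + 39*r^2 + 60*r + 27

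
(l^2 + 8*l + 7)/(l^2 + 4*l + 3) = (l + 7)/(l + 3)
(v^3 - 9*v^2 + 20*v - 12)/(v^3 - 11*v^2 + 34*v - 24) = (v - 2)/(v - 4)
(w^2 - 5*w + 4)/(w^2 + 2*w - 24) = (w - 1)/(w + 6)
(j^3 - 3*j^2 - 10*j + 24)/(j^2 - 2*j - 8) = (j^2 + j - 6)/(j + 2)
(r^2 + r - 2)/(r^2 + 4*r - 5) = (r + 2)/(r + 5)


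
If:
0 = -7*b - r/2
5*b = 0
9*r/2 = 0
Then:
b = 0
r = 0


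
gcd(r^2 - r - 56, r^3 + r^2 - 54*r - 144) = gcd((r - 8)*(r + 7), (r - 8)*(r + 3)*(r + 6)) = r - 8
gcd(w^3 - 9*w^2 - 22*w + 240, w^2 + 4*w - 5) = w + 5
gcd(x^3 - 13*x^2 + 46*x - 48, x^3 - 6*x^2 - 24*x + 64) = x^2 - 10*x + 16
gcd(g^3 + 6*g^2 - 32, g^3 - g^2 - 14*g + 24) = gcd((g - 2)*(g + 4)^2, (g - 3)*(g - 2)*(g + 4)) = g^2 + 2*g - 8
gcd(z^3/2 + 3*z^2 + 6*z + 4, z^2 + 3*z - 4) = 1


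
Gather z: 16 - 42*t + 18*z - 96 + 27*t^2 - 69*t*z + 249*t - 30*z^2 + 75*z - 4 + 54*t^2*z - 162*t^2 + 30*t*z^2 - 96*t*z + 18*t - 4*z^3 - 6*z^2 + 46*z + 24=-135*t^2 + 225*t - 4*z^3 + z^2*(30*t - 36) + z*(54*t^2 - 165*t + 139) - 60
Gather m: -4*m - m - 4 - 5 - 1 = -5*m - 10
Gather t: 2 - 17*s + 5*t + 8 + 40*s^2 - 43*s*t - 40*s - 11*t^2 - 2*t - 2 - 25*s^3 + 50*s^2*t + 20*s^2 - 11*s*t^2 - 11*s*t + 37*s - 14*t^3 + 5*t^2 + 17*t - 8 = -25*s^3 + 60*s^2 - 20*s - 14*t^3 + t^2*(-11*s - 6) + t*(50*s^2 - 54*s + 20)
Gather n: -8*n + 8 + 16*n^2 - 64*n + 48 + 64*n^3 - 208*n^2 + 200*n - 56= 64*n^3 - 192*n^2 + 128*n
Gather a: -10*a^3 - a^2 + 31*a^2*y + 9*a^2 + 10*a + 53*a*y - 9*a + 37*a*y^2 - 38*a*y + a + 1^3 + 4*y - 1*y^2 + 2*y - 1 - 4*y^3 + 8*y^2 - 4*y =-10*a^3 + a^2*(31*y + 8) + a*(37*y^2 + 15*y + 2) - 4*y^3 + 7*y^2 + 2*y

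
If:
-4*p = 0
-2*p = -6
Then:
No Solution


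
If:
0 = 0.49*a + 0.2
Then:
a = -0.41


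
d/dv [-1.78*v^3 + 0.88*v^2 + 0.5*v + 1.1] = -5.34*v^2 + 1.76*v + 0.5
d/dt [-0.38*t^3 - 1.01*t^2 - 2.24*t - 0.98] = -1.14*t^2 - 2.02*t - 2.24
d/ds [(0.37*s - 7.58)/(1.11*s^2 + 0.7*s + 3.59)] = (-0.4107*s^2 + 16.8276*s + 6.6343)/(1.2321*s^4 + 1.554*s^3 + 8.4598*s^2 + 5.026*s + 12.8881)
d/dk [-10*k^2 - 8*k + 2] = -20*k - 8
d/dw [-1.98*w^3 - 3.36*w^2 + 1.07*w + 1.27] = -5.94*w^2 - 6.72*w + 1.07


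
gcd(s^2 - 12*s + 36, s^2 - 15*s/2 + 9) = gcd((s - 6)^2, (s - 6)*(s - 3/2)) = s - 6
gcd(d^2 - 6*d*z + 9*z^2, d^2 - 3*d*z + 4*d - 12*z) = -d + 3*z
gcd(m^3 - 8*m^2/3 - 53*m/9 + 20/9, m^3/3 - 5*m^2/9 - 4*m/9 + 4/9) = 1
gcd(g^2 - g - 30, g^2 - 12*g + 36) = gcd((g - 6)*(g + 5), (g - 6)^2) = g - 6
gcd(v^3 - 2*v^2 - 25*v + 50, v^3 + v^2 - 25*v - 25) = v^2 - 25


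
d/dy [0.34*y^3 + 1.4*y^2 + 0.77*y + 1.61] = 1.02*y^2 + 2.8*y + 0.77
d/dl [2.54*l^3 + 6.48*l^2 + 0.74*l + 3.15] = 7.62*l^2 + 12.96*l + 0.74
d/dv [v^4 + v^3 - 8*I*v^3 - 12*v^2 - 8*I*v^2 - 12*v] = 4*v^3 + v^2*(3 - 24*I) + v*(-24 - 16*I) - 12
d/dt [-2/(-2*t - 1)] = -4/(2*t + 1)^2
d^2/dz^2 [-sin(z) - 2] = sin(z)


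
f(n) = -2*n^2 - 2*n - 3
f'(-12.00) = 46.00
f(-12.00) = -267.00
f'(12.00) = -50.00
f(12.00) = -315.00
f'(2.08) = -10.32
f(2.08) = -15.81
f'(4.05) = -18.20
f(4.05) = -43.90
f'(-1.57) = 4.28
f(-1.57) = -4.79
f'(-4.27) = 15.08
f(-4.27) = -30.93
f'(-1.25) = 3.00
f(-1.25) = -3.62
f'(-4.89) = 17.56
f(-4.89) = -41.04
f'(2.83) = -13.32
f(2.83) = -24.68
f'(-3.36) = 11.44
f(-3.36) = -18.86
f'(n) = -4*n - 2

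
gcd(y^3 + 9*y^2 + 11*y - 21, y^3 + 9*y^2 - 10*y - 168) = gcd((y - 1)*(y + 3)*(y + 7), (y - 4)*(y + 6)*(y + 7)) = y + 7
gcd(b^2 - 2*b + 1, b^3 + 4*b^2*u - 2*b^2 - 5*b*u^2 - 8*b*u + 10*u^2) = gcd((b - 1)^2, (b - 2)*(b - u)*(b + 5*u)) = 1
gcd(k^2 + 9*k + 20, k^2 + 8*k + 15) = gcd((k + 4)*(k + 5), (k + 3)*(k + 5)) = k + 5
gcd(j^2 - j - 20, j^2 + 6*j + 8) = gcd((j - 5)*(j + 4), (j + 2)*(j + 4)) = j + 4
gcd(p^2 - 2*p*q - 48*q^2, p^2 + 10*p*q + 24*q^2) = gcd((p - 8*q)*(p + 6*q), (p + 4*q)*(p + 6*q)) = p + 6*q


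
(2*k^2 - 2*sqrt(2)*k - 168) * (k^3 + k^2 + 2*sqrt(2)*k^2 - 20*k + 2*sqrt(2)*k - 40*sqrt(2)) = 2*k^5 + 2*k^4 + 2*sqrt(2)*k^4 - 216*k^3 + 2*sqrt(2)*k^3 - 376*sqrt(2)*k^2 - 176*k^2 - 336*sqrt(2)*k + 3520*k + 6720*sqrt(2)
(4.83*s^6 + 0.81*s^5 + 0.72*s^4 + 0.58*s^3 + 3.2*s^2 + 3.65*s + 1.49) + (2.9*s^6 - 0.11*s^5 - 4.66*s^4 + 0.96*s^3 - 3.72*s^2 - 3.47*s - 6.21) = 7.73*s^6 + 0.7*s^5 - 3.94*s^4 + 1.54*s^3 - 0.52*s^2 + 0.18*s - 4.72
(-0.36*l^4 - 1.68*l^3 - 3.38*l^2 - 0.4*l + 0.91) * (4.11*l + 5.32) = -1.4796*l^5 - 8.82*l^4 - 22.8294*l^3 - 19.6256*l^2 + 1.6121*l + 4.8412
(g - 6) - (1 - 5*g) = 6*g - 7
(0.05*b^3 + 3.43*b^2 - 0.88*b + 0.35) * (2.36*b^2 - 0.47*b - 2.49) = 0.118*b^5 + 8.0713*b^4 - 3.8134*b^3 - 7.3011*b^2 + 2.0267*b - 0.8715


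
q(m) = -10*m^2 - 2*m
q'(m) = -20*m - 2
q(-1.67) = -24.55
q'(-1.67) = 31.40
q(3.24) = -111.46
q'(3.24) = -66.80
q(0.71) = -6.46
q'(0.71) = -16.20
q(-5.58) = -300.20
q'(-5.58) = 109.60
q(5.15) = -275.52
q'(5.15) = -105.00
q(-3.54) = -118.24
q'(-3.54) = 68.80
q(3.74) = -147.36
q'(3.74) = -76.80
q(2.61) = -73.34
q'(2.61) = -54.20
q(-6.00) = -348.00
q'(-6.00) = 118.00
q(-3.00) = -84.00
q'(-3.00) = 58.00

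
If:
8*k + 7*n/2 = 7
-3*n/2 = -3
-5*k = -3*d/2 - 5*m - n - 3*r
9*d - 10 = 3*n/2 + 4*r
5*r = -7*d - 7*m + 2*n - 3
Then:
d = 64/67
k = 0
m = -7/268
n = 2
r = -295/268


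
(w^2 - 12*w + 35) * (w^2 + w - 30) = w^4 - 11*w^3 - 7*w^2 + 395*w - 1050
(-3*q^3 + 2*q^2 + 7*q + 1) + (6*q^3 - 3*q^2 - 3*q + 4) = 3*q^3 - q^2 + 4*q + 5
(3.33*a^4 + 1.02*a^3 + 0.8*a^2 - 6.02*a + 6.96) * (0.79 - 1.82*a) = -6.0606*a^5 + 0.7743*a^4 - 0.6502*a^3 + 11.5884*a^2 - 17.423*a + 5.4984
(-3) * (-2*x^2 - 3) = 6*x^2 + 9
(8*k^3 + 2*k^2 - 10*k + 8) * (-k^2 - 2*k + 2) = -8*k^5 - 18*k^4 + 22*k^3 + 16*k^2 - 36*k + 16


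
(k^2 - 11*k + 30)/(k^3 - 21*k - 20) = (k - 6)/(k^2 + 5*k + 4)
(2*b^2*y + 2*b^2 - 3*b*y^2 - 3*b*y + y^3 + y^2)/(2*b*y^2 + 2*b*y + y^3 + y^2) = (2*b^2 - 3*b*y + y^2)/(y*(2*b + y))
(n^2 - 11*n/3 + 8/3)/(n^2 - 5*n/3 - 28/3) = (-3*n^2 + 11*n - 8)/(-3*n^2 + 5*n + 28)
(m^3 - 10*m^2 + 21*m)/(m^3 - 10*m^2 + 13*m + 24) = m*(m - 7)/(m^2 - 7*m - 8)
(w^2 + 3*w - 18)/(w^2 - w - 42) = (w - 3)/(w - 7)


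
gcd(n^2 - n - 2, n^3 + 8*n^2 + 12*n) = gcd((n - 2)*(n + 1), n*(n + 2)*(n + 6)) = 1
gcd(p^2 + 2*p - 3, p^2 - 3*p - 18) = p + 3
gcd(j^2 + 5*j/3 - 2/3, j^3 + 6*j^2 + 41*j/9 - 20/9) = j - 1/3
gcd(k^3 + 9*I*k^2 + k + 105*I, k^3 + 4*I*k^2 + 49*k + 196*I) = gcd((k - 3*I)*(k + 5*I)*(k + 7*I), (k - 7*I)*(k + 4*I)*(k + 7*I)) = k + 7*I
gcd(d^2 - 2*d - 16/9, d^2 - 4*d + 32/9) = d - 8/3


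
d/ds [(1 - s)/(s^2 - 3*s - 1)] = (-s^2 + 3*s + (s - 1)*(2*s - 3) + 1)/(-s^2 + 3*s + 1)^2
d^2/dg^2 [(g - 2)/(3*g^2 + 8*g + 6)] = 2*(4*(g - 2)*(3*g + 4)^2 - (9*g + 2)*(3*g^2 + 8*g + 6))/(3*g^2 + 8*g + 6)^3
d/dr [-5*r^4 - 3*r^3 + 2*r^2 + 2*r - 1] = -20*r^3 - 9*r^2 + 4*r + 2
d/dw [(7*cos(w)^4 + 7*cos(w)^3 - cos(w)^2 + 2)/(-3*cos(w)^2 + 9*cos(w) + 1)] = 2*(21*cos(w)^5 - 84*cos(w)^4 - 77*cos(w)^3 - 6*cos(w)^2 - 5*cos(w) + 9)*sin(w)/(3*sin(w)^2 + 9*cos(w) - 2)^2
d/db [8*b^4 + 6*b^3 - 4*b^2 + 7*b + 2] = 32*b^3 + 18*b^2 - 8*b + 7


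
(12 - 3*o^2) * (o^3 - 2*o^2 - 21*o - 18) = -3*o^5 + 6*o^4 + 75*o^3 + 30*o^2 - 252*o - 216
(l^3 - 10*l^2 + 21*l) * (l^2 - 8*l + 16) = l^5 - 18*l^4 + 117*l^3 - 328*l^2 + 336*l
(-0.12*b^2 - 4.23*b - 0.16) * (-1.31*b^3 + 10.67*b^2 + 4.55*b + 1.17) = 0.1572*b^5 + 4.2609*b^4 - 45.4705*b^3 - 21.0941*b^2 - 5.6771*b - 0.1872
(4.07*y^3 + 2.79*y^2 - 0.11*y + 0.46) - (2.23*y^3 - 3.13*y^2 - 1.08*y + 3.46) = 1.84*y^3 + 5.92*y^2 + 0.97*y - 3.0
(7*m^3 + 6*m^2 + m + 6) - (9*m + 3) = 7*m^3 + 6*m^2 - 8*m + 3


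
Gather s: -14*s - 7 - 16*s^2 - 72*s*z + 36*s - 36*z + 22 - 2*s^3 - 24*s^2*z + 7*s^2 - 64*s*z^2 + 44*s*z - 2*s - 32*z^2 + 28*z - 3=-2*s^3 + s^2*(-24*z - 9) + s*(-64*z^2 - 28*z + 20) - 32*z^2 - 8*z + 12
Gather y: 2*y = 2*y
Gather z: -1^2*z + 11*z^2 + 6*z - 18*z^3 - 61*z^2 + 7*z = -18*z^3 - 50*z^2 + 12*z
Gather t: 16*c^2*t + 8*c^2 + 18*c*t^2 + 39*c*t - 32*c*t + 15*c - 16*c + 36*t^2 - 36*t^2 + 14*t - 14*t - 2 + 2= 8*c^2 + 18*c*t^2 - c + t*(16*c^2 + 7*c)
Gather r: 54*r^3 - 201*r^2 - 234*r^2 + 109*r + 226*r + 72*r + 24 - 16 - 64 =54*r^3 - 435*r^2 + 407*r - 56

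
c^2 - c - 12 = (c - 4)*(c + 3)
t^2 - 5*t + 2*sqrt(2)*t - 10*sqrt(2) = (t - 5)*(t + 2*sqrt(2))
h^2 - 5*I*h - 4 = (h - 4*I)*(h - I)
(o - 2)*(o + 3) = o^2 + o - 6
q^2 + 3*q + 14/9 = (q + 2/3)*(q + 7/3)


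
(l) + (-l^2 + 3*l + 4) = -l^2 + 4*l + 4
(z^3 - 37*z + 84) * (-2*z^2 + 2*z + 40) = -2*z^5 + 2*z^4 + 114*z^3 - 242*z^2 - 1312*z + 3360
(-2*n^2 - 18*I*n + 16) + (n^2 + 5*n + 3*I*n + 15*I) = -n^2 + 5*n - 15*I*n + 16 + 15*I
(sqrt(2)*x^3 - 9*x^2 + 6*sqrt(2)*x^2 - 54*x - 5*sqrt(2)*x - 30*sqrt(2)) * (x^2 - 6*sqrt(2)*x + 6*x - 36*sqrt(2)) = sqrt(2)*x^5 - 21*x^4 + 12*sqrt(2)*x^4 - 252*x^3 + 85*sqrt(2)*x^3 - 696*x^2 + 588*sqrt(2)*x^2 + 720*x + 1764*sqrt(2)*x + 2160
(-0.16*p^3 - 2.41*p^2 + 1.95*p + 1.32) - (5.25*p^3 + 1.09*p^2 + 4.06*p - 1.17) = -5.41*p^3 - 3.5*p^2 - 2.11*p + 2.49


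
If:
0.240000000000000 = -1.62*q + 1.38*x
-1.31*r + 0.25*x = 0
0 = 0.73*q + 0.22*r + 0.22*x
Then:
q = -0.04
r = 0.02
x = 0.12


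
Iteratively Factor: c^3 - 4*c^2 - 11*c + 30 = (c - 5)*(c^2 + c - 6) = (c - 5)*(c - 2)*(c + 3)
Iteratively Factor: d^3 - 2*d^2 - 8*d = (d + 2)*(d^2 - 4*d) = (d - 4)*(d + 2)*(d)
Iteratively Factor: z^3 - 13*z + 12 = (z - 3)*(z^2 + 3*z - 4) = (z - 3)*(z + 4)*(z - 1)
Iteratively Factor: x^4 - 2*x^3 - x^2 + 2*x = (x + 1)*(x^3 - 3*x^2 + 2*x) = (x - 2)*(x + 1)*(x^2 - x) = (x - 2)*(x - 1)*(x + 1)*(x)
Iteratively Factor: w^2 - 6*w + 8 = (w - 4)*(w - 2)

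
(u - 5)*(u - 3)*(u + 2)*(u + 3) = u^4 - 3*u^3 - 19*u^2 + 27*u + 90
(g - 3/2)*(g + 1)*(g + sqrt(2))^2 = g^4 - g^3/2 + 2*sqrt(2)*g^3 - sqrt(2)*g^2 + g^2/2 - 3*sqrt(2)*g - g - 3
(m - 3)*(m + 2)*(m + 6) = m^3 + 5*m^2 - 12*m - 36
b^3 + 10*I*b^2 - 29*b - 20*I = (b + I)*(b + 4*I)*(b + 5*I)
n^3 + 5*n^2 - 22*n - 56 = (n - 4)*(n + 2)*(n + 7)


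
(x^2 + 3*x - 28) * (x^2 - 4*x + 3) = x^4 - x^3 - 37*x^2 + 121*x - 84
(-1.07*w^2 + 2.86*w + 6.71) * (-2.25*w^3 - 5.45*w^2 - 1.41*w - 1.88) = 2.4075*w^5 - 0.603499999999999*w^4 - 29.1758*w^3 - 38.5905*w^2 - 14.8379*w - 12.6148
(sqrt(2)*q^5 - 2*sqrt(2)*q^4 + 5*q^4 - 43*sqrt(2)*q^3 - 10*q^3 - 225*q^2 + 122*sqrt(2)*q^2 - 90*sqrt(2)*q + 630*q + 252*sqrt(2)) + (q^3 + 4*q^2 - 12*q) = sqrt(2)*q^5 - 2*sqrt(2)*q^4 + 5*q^4 - 43*sqrt(2)*q^3 - 9*q^3 - 221*q^2 + 122*sqrt(2)*q^2 - 90*sqrt(2)*q + 618*q + 252*sqrt(2)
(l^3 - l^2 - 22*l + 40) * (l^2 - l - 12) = l^5 - 2*l^4 - 33*l^3 + 74*l^2 + 224*l - 480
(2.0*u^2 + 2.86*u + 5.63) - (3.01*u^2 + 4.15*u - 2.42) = -1.01*u^2 - 1.29*u + 8.05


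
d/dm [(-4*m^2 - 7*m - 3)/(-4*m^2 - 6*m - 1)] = (-4*m^2 - 16*m - 11)/(16*m^4 + 48*m^3 + 44*m^2 + 12*m + 1)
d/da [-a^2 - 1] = -2*a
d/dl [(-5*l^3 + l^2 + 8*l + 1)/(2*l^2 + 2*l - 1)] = (-10*l^4 - 20*l^3 + l^2 - 6*l - 10)/(4*l^4 + 8*l^3 - 4*l + 1)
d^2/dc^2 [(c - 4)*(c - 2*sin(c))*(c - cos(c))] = 2*c^2*sin(c) + c^2*cos(c) - 4*c*sin(c) - 4*c*sin(2*c) - 12*c*cos(c) + 6*c - 12*sin(c) + 16*sin(2*c) + 14*cos(c) + 4*cos(2*c) - 8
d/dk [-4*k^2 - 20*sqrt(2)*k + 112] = -8*k - 20*sqrt(2)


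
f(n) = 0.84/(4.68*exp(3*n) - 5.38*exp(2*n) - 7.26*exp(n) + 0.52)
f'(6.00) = 0.00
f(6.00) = 0.00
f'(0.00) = 0.06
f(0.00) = -0.11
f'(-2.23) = 7.42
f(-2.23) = -2.65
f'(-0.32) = 0.14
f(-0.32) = -0.14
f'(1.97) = -0.00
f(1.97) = 0.00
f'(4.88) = -0.00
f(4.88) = 0.00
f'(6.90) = -0.00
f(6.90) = 0.00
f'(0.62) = -14.67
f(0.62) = -0.56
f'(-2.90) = 32.73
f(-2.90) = 8.00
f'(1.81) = -0.00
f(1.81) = 0.00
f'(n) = 0.84*(-14.04*exp(3*n) + 10.76*exp(2*n) + 7.26*exp(n))/(4.68*exp(3*n) - 5.38*exp(2*n) - 7.26*exp(n) + 0.52)^2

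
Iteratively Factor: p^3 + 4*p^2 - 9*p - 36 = (p + 3)*(p^2 + p - 12) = (p + 3)*(p + 4)*(p - 3)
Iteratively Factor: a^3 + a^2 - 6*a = (a - 2)*(a^2 + 3*a) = (a - 2)*(a + 3)*(a)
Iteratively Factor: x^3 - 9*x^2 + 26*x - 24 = (x - 3)*(x^2 - 6*x + 8) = (x - 3)*(x - 2)*(x - 4)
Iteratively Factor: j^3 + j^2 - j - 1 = (j + 1)*(j^2 - 1) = (j + 1)^2*(j - 1)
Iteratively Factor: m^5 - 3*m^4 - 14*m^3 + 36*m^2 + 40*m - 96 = (m + 3)*(m^4 - 6*m^3 + 4*m^2 + 24*m - 32) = (m - 2)*(m + 3)*(m^3 - 4*m^2 - 4*m + 16) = (m - 2)*(m + 2)*(m + 3)*(m^2 - 6*m + 8) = (m - 2)^2*(m + 2)*(m + 3)*(m - 4)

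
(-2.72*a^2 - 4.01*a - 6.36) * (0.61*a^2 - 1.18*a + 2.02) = -1.6592*a^4 + 0.7635*a^3 - 4.6422*a^2 - 0.595399999999999*a - 12.8472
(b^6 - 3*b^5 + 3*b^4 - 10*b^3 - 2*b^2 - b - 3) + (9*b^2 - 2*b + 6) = b^6 - 3*b^5 + 3*b^4 - 10*b^3 + 7*b^2 - 3*b + 3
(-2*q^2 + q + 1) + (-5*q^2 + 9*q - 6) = -7*q^2 + 10*q - 5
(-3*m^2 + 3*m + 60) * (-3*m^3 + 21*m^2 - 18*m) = 9*m^5 - 72*m^4 - 63*m^3 + 1206*m^2 - 1080*m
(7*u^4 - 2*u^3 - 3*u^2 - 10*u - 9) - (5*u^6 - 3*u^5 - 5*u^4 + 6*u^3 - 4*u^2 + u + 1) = -5*u^6 + 3*u^5 + 12*u^4 - 8*u^3 + u^2 - 11*u - 10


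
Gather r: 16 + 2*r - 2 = 2*r + 14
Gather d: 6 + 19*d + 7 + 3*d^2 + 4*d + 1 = 3*d^2 + 23*d + 14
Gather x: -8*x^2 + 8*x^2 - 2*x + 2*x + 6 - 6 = 0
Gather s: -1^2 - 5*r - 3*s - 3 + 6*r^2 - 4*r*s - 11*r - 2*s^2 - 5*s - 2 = 6*r^2 - 16*r - 2*s^2 + s*(-4*r - 8) - 6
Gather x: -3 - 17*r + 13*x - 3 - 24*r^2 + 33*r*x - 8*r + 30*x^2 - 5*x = -24*r^2 - 25*r + 30*x^2 + x*(33*r + 8) - 6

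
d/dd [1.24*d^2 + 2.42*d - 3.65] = 2.48*d + 2.42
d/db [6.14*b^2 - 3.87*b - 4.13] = 12.28*b - 3.87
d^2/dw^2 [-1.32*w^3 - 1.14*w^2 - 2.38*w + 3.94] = -7.92*w - 2.28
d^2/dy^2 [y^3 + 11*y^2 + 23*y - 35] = 6*y + 22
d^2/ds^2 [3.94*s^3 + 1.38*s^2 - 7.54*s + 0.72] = 23.64*s + 2.76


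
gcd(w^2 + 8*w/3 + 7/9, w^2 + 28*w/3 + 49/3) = w + 7/3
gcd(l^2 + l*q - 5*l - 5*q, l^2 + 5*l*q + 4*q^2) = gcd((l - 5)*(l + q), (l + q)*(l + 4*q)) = l + q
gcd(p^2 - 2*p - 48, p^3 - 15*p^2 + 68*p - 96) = p - 8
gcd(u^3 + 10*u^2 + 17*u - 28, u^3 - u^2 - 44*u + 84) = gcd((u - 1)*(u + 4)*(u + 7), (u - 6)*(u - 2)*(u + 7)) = u + 7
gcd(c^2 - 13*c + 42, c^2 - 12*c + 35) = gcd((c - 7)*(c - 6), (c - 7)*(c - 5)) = c - 7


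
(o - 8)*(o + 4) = o^2 - 4*o - 32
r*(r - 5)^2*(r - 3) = r^4 - 13*r^3 + 55*r^2 - 75*r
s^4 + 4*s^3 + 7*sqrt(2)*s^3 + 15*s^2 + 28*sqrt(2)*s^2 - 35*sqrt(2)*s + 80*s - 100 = (s - 1)*(s + 5)*(s + 2*sqrt(2))*(s + 5*sqrt(2))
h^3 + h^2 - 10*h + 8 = (h - 2)*(h - 1)*(h + 4)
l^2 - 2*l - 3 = (l - 3)*(l + 1)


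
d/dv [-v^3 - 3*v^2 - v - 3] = -3*v^2 - 6*v - 1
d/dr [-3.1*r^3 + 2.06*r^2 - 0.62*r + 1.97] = -9.3*r^2 + 4.12*r - 0.62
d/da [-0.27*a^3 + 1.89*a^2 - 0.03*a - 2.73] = -0.81*a^2 + 3.78*a - 0.03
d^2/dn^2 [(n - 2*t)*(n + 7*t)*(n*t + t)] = 2*t*(3*n + 5*t + 1)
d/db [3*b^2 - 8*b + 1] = 6*b - 8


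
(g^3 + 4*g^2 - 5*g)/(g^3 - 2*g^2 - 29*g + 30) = g/(g - 6)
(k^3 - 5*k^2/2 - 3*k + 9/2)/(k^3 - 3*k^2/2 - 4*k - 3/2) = (2*k^2 + k - 3)/(2*k^2 + 3*k + 1)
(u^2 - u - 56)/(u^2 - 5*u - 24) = (u + 7)/(u + 3)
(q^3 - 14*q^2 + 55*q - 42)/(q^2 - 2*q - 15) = (-q^3 + 14*q^2 - 55*q + 42)/(-q^2 + 2*q + 15)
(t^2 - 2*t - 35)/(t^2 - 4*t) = (t^2 - 2*t - 35)/(t*(t - 4))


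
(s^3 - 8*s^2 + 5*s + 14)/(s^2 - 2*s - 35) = (s^2 - s - 2)/(s + 5)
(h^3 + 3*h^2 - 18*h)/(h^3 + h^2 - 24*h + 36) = h/(h - 2)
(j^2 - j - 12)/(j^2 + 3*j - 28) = (j + 3)/(j + 7)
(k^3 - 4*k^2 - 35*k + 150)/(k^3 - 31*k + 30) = (k - 5)/(k - 1)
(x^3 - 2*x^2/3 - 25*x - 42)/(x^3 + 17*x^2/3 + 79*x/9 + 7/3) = 3*(x - 6)/(3*x + 1)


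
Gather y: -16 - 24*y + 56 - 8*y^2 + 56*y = -8*y^2 + 32*y + 40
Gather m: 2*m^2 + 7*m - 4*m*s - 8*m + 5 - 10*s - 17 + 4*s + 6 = 2*m^2 + m*(-4*s - 1) - 6*s - 6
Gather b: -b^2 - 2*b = -b^2 - 2*b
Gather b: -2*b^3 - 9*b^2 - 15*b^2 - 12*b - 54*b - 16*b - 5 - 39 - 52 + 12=-2*b^3 - 24*b^2 - 82*b - 84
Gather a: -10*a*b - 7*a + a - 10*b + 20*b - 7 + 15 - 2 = a*(-10*b - 6) + 10*b + 6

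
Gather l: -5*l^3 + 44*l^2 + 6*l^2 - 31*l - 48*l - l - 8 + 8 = -5*l^3 + 50*l^2 - 80*l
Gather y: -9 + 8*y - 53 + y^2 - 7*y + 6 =y^2 + y - 56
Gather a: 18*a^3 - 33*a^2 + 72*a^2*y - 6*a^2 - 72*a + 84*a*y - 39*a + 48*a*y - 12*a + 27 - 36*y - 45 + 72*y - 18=18*a^3 + a^2*(72*y - 39) + a*(132*y - 123) + 36*y - 36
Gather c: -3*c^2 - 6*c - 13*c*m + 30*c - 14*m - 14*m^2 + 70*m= -3*c^2 + c*(24 - 13*m) - 14*m^2 + 56*m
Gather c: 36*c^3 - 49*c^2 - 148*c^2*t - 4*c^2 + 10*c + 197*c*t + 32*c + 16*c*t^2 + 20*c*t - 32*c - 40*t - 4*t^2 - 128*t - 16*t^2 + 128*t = 36*c^3 + c^2*(-148*t - 53) + c*(16*t^2 + 217*t + 10) - 20*t^2 - 40*t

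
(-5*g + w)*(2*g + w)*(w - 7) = -10*g^2*w + 70*g^2 - 3*g*w^2 + 21*g*w + w^3 - 7*w^2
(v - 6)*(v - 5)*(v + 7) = v^3 - 4*v^2 - 47*v + 210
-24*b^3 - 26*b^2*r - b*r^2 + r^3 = (-6*b + r)*(b + r)*(4*b + r)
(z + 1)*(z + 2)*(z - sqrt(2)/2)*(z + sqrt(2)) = z^4 + sqrt(2)*z^3/2 + 3*z^3 + z^2 + 3*sqrt(2)*z^2/2 - 3*z + sqrt(2)*z - 2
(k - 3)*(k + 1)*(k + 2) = k^3 - 7*k - 6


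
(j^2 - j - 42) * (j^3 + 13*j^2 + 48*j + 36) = j^5 + 12*j^4 - 7*j^3 - 558*j^2 - 2052*j - 1512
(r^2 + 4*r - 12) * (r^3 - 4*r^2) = r^5 - 28*r^3 + 48*r^2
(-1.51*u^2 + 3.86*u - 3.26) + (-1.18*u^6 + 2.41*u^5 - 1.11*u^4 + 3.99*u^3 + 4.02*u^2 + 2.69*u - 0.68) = -1.18*u^6 + 2.41*u^5 - 1.11*u^4 + 3.99*u^3 + 2.51*u^2 + 6.55*u - 3.94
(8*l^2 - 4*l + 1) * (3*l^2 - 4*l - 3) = 24*l^4 - 44*l^3 - 5*l^2 + 8*l - 3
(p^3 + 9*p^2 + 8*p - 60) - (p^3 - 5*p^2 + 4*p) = 14*p^2 + 4*p - 60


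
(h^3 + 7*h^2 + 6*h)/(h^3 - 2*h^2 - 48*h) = (h + 1)/(h - 8)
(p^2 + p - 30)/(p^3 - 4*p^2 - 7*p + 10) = (p + 6)/(p^2 + p - 2)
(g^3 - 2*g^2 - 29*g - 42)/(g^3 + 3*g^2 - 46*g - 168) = (g^2 + 5*g + 6)/(g^2 + 10*g + 24)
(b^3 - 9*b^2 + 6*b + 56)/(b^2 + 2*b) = b - 11 + 28/b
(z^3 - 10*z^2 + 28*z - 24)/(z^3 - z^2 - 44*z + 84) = (z - 2)/(z + 7)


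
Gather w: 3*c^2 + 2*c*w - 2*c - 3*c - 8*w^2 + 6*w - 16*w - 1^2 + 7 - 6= 3*c^2 - 5*c - 8*w^2 + w*(2*c - 10)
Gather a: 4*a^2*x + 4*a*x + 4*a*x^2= 4*a^2*x + a*(4*x^2 + 4*x)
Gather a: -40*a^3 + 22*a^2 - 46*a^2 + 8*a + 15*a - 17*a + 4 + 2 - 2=-40*a^3 - 24*a^2 + 6*a + 4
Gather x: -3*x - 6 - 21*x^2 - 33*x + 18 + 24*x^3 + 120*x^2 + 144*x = 24*x^3 + 99*x^2 + 108*x + 12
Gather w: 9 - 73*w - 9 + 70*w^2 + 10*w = 70*w^2 - 63*w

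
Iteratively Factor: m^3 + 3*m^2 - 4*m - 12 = (m + 2)*(m^2 + m - 6) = (m - 2)*(m + 2)*(m + 3)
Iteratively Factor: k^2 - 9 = (k + 3)*(k - 3)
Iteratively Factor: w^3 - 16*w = (w)*(w^2 - 16) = w*(w - 4)*(w + 4)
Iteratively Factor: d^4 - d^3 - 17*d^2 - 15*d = (d + 1)*(d^3 - 2*d^2 - 15*d) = (d + 1)*(d + 3)*(d^2 - 5*d) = d*(d + 1)*(d + 3)*(d - 5)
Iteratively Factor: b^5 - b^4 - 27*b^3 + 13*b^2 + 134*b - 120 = (b + 4)*(b^4 - 5*b^3 - 7*b^2 + 41*b - 30) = (b - 5)*(b + 4)*(b^3 - 7*b + 6) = (b - 5)*(b + 3)*(b + 4)*(b^2 - 3*b + 2) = (b - 5)*(b - 2)*(b + 3)*(b + 4)*(b - 1)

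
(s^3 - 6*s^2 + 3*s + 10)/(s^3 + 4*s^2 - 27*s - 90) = (s^2 - s - 2)/(s^2 + 9*s + 18)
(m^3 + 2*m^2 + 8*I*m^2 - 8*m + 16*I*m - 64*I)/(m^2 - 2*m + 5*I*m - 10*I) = (m^2 + m*(4 + 8*I) + 32*I)/(m + 5*I)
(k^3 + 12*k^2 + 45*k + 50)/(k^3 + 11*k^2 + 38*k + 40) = (k + 5)/(k + 4)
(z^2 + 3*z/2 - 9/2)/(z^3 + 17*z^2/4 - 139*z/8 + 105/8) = 4*(z + 3)/(4*z^2 + 23*z - 35)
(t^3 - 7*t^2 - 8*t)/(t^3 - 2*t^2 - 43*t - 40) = t/(t + 5)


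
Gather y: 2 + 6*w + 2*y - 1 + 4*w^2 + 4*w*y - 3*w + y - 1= 4*w^2 + 3*w + y*(4*w + 3)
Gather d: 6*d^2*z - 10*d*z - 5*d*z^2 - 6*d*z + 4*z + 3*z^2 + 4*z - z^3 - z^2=6*d^2*z + d*(-5*z^2 - 16*z) - z^3 + 2*z^2 + 8*z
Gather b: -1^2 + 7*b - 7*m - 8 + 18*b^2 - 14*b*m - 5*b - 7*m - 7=18*b^2 + b*(2 - 14*m) - 14*m - 16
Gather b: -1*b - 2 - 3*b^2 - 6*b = -3*b^2 - 7*b - 2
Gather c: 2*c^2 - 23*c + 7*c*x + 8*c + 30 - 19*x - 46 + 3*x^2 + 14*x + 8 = 2*c^2 + c*(7*x - 15) + 3*x^2 - 5*x - 8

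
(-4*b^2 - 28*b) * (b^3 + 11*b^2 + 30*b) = -4*b^5 - 72*b^4 - 428*b^3 - 840*b^2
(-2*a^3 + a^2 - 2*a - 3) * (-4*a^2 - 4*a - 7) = 8*a^5 + 4*a^4 + 18*a^3 + 13*a^2 + 26*a + 21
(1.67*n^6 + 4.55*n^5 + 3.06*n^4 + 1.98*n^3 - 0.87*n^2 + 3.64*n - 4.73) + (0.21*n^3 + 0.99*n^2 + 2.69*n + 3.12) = 1.67*n^6 + 4.55*n^5 + 3.06*n^4 + 2.19*n^3 + 0.12*n^2 + 6.33*n - 1.61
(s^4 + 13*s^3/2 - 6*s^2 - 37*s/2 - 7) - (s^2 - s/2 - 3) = s^4 + 13*s^3/2 - 7*s^2 - 18*s - 4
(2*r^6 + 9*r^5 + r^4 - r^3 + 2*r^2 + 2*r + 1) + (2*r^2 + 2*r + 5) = 2*r^6 + 9*r^5 + r^4 - r^3 + 4*r^2 + 4*r + 6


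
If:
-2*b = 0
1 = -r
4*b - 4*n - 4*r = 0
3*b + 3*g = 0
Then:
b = 0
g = 0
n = 1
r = -1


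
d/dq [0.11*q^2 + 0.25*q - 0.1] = 0.22*q + 0.25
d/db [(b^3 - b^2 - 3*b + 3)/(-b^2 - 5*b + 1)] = (-b^4 - 10*b^3 + 5*b^2 + 4*b + 12)/(b^4 + 10*b^3 + 23*b^2 - 10*b + 1)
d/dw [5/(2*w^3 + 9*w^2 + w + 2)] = 5*(-6*w^2 - 18*w - 1)/(2*w^3 + 9*w^2 + w + 2)^2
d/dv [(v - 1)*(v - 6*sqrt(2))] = 2*v - 6*sqrt(2) - 1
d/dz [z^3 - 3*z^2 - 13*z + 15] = 3*z^2 - 6*z - 13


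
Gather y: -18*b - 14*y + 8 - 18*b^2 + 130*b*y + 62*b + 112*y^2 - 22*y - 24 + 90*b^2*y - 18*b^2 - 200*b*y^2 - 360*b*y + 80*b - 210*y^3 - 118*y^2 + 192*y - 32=-36*b^2 + 124*b - 210*y^3 + y^2*(-200*b - 6) + y*(90*b^2 - 230*b + 156) - 48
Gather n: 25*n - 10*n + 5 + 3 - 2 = 15*n + 6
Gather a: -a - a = -2*a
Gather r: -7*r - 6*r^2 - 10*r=-6*r^2 - 17*r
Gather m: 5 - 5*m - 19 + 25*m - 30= 20*m - 44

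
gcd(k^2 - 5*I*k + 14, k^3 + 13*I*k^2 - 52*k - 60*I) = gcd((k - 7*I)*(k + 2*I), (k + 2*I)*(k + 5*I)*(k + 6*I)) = k + 2*I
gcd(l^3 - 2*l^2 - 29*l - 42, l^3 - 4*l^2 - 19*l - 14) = l^2 - 5*l - 14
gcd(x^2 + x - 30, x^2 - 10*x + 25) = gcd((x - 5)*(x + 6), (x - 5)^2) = x - 5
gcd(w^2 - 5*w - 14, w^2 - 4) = w + 2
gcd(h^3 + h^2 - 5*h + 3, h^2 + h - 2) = h - 1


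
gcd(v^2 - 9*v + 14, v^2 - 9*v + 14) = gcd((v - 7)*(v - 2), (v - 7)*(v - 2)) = v^2 - 9*v + 14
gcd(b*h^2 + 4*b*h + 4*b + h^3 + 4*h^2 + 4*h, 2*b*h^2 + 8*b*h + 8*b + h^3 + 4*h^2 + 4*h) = h^2 + 4*h + 4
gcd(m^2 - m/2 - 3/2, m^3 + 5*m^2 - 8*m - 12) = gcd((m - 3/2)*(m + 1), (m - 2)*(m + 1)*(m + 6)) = m + 1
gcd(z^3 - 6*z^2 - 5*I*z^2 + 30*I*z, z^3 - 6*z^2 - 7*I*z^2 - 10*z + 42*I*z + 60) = z^2 + z*(-6 - 5*I) + 30*I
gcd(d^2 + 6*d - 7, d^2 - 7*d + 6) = d - 1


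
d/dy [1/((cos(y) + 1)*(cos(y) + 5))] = 2*(cos(y) + 3)*sin(y)/((cos(y) + 1)^2*(cos(y) + 5)^2)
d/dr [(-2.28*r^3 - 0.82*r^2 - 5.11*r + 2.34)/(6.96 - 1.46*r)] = (6.6576*r^3 - 46.4092*r^2 - 11.4144*r - 32.1492)/(2.1316*r^2 - 20.3232*r + 48.4416)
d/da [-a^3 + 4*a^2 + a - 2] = -3*a^2 + 8*a + 1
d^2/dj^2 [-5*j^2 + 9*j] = -10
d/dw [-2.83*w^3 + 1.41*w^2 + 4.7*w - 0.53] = -8.49*w^2 + 2.82*w + 4.7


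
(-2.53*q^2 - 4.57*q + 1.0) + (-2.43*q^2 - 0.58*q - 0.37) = -4.96*q^2 - 5.15*q + 0.63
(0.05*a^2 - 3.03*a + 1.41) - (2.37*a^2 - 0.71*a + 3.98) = -2.32*a^2 - 2.32*a - 2.57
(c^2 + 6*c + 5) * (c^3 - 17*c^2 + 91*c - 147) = c^5 - 11*c^4 - 6*c^3 + 314*c^2 - 427*c - 735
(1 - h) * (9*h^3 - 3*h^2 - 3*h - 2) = -9*h^4 + 12*h^3 - h - 2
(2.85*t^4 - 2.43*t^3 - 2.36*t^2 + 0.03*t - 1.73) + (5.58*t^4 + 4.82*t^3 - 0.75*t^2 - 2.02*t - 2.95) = 8.43*t^4 + 2.39*t^3 - 3.11*t^2 - 1.99*t - 4.68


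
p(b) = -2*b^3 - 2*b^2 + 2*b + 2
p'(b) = -6*b^2 - 4*b + 2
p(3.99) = -148.90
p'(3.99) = -109.48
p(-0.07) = 1.85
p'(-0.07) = 2.25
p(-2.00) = 6.00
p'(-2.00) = -14.00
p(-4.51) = 135.77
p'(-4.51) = -102.00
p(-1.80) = 3.58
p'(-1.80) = -10.24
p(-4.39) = 123.88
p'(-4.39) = -96.07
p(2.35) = -30.30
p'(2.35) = -40.54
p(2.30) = -28.31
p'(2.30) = -38.94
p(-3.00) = 32.00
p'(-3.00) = -40.00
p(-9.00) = 1280.00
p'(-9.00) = -448.00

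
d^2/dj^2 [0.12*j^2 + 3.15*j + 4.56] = 0.240000000000000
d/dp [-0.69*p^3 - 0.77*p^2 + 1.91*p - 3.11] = -2.07*p^2 - 1.54*p + 1.91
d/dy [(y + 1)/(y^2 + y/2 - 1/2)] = -4/(4*y^2 - 4*y + 1)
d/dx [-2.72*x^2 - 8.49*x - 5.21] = -5.44*x - 8.49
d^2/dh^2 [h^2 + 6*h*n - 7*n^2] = 2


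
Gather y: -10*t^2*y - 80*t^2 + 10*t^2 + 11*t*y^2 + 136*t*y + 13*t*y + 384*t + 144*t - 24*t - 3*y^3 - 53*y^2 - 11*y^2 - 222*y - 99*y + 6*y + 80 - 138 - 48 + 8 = -70*t^2 + 504*t - 3*y^3 + y^2*(11*t - 64) + y*(-10*t^2 + 149*t - 315) - 98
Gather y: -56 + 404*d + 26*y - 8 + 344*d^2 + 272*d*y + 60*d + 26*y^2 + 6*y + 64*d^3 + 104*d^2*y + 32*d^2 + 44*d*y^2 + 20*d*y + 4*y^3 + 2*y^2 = 64*d^3 + 376*d^2 + 464*d + 4*y^3 + y^2*(44*d + 28) + y*(104*d^2 + 292*d + 32) - 64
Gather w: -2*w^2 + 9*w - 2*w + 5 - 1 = -2*w^2 + 7*w + 4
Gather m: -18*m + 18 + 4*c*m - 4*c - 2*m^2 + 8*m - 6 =-4*c - 2*m^2 + m*(4*c - 10) + 12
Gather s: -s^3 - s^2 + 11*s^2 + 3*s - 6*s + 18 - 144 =-s^3 + 10*s^2 - 3*s - 126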